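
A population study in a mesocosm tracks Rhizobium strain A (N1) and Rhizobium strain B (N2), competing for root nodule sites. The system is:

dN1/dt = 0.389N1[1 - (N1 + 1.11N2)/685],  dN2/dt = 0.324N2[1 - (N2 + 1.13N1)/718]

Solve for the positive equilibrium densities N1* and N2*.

Setting both brackets to zero gives the nullclines N1 + 1.11N2 = 685 and 1.13N1 + N2 = 718.
Substituting N2 = 718 - 1.13N1 into the first: N1(1 - 1.11·1.13) = 685 - 1.11·718.
So N1* = -112/-0.254 = 440, and then N2* = 718 - 1.13·440 = 220.

N1* ≈ 440, N2* ≈ 220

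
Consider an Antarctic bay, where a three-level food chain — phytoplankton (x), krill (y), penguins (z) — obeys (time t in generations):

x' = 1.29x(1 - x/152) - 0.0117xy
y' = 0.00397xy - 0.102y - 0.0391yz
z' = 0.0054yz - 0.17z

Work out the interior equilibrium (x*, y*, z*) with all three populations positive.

From dz/dt = 0: 0.0054y* = 0.17, so y* = 31.5.
From dx/dt = 0: 1.29(1 - x*/152) = 0.0117·31.5, giving x* = 152·(1 - 0.286) = 109.
From dy/dt = 0: 0.00397·109 - 0.102 = 0.0391z*, so z* = 0.329/0.0391 = 8.42.

x* ≈ 109, y* ≈ 31.5, z* ≈ 8.42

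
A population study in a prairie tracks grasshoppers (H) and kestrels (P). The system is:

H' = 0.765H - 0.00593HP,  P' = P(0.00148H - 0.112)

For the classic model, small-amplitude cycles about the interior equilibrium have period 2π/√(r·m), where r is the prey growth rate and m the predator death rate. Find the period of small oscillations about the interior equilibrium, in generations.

Here r = 0.765 and m = 0.112, so r·m = 0.0857.
ω = √0.0857 = 0.293 per generation, hence T = 2π/ω ≈ 21.5 generations.

T ≈ 21.5 generations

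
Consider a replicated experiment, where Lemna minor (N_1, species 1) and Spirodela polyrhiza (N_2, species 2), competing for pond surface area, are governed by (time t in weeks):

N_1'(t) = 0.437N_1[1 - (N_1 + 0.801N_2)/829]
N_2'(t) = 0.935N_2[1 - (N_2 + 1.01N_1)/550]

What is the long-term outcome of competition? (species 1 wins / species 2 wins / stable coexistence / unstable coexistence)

Compare the nullcline intercepts: K1/α12 = 829/0.801 = 1030 > K2 = 550; K2/α21 = 550/1.01 = 545 < K1 = 829.
Since the inequalities point opposite ways, species 1 can invade but species 2 cannot.

species 1 excludes species 2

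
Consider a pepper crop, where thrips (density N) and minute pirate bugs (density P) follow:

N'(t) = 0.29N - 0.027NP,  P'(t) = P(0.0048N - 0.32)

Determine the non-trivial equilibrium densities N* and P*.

N* ≈ 66.7, P* ≈ 10.7

Set dP/dt = 0 with P > 0: 0.0048N - 0.32 = 0, so N* = 0.32/0.0048 = 66.7.
Set dN/dt = 0 with N > 0: 0.29 - 0.027P = 0, so P* = 0.29/0.027 = 10.7.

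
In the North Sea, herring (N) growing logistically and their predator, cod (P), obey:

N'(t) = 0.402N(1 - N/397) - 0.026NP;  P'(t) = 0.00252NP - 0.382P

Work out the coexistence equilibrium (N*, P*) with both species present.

From dP/dt = 0 with P > 0: 0.00252N* = 0.382, so N* = 152.
Substitute into dN/dt = 0: 0.402(1 - 152/397) = 0.026P*.
The bracket is 0.618, giving P* = 0.249/0.026 = 9.56.

N* ≈ 152, P* ≈ 9.56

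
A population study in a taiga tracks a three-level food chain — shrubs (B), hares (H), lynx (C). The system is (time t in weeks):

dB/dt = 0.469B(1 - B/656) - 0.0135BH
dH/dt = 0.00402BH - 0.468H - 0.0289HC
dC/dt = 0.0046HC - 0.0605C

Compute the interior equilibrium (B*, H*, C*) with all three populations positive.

From dC/dt = 0: 0.0046H* = 0.0605, so H* = 13.2.
From dB/dt = 0: 0.469(1 - B*/656) = 0.0135·13.2, giving B* = 656·(1 - 0.379) = 408.
From dH/dt = 0: 0.00402·408 - 0.468 = 0.0289C*, so C* = 1.17/0.0289 = 40.5.

B* ≈ 408, H* ≈ 13.2, C* ≈ 40.5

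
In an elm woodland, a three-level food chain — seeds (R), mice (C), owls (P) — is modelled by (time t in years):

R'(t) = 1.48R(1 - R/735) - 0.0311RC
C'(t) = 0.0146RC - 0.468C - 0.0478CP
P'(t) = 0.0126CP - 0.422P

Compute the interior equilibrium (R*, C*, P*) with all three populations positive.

R* ≈ 218, C* ≈ 33.5, P* ≈ 56.7

From dP/dt = 0: 0.0126C* = 0.422, so C* = 33.5.
From dR/dt = 0: 1.48(1 - R*/735) = 0.0311·33.5, giving R* = 735·(1 - 0.704) = 218.
From dC/dt = 0: 0.0146·218 - 0.468 = 0.0478P*, so P* = 2.71/0.0478 = 56.7.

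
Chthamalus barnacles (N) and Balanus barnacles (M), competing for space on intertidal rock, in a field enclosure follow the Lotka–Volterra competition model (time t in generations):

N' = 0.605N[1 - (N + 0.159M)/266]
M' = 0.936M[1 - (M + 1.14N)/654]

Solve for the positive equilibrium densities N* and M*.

N* ≈ 198, M* ≈ 428

Setting both brackets to zero gives the nullclines N + 0.159M = 266 and 1.14N + M = 654.
Substituting M = 654 - 1.14N into the first: N(1 - 0.159·1.14) = 266 - 0.159·654.
So N* = 162/0.819 = 198, and then M* = 654 - 1.14·198 = 428.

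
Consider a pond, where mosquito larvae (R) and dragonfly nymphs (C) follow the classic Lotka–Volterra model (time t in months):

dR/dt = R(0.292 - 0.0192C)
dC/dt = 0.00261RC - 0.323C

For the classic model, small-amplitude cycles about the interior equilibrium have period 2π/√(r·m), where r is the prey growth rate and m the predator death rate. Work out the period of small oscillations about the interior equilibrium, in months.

T ≈ 20.5 months

Here r = 0.292 and m = 0.323, so r·m = 0.0943.
ω = √0.0943 = 0.307 per month, hence T = 2π/ω ≈ 20.5 months.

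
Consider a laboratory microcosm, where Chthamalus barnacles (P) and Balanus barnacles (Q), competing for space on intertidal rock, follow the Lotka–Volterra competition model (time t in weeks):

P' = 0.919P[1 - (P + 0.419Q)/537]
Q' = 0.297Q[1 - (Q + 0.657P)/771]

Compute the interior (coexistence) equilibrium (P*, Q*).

P* ≈ 295, Q* ≈ 577

Setting both brackets to zero gives the nullclines P + 0.419Q = 537 and 0.657P + Q = 771.
Substituting Q = 771 - 0.657P into the first: P(1 - 0.419·0.657) = 537 - 0.419·771.
So P* = 214/0.725 = 295, and then Q* = 771 - 0.657·295 = 577.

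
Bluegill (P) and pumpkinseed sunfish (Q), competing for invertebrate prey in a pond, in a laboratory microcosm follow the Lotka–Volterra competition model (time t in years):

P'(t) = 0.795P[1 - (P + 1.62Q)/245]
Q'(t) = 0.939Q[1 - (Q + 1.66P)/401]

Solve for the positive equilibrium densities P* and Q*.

P* ≈ 240, Q* ≈ 3.37

Setting both brackets to zero gives the nullclines P + 1.62Q = 245 and 1.66P + Q = 401.
Substituting Q = 401 - 1.66P into the first: P(1 - 1.62·1.66) = 245 - 1.62·401.
So P* = -405/-1.69 = 240, and then Q* = 401 - 1.66·240 = 3.37.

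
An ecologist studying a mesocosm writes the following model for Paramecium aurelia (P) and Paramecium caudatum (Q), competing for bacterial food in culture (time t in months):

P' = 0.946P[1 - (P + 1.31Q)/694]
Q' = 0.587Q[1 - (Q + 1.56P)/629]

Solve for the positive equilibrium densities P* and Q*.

Setting both brackets to zero gives the nullclines P + 1.31Q = 694 and 1.56P + Q = 629.
Substituting Q = 629 - 1.56P into the first: P(1 - 1.31·1.56) = 694 - 1.31·629.
So P* = -130/-1.04 = 125, and then Q* = 629 - 1.56·125 = 435.

P* ≈ 125, Q* ≈ 435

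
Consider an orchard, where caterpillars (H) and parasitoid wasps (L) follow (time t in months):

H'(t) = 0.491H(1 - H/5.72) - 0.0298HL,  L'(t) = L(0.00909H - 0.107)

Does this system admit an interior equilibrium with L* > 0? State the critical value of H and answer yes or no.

Threshold H = 11.8; K < 11.8, so no, the predator goes extinct.

The predator equation gives dL/dt > 0 only when H > 0.107/0.00909 = 11.8.
Without the predator, H → K = 5.72. Since 5.72 < 11.8, the predator cannot invade.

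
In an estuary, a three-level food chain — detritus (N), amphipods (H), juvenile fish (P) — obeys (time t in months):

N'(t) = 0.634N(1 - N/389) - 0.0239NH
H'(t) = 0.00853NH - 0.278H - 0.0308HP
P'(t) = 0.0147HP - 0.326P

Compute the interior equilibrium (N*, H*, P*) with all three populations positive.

N* ≈ 63.8, H* ≈ 22.2, P* ≈ 8.64

From dP/dt = 0: 0.0147H* = 0.326, so H* = 22.2.
From dN/dt = 0: 0.634(1 - N*/389) = 0.0239·22.2, giving N* = 389·(1 - 0.836) = 63.8.
From dH/dt = 0: 0.00853·63.8 - 0.278 = 0.0308P*, so P* = 0.266/0.0308 = 8.64.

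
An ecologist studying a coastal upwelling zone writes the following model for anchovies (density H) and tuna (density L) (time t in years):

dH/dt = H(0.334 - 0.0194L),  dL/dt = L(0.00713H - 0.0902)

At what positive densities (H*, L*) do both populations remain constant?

H* ≈ 12.7, L* ≈ 17.2

Set dL/dt = 0 with L > 0: 0.00713H - 0.0902 = 0, so H* = 0.0902/0.00713 = 12.7.
Set dH/dt = 0 with H > 0: 0.334 - 0.0194L = 0, so L* = 0.334/0.0194 = 17.2.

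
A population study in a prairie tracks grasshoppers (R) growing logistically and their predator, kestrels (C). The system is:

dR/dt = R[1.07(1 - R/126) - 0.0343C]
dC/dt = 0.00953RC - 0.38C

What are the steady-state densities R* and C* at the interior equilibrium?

R* ≈ 39.9, C* ≈ 21.3

From dC/dt = 0 with C > 0: 0.00953R* = 0.38, so R* = 39.9.
Substitute into dR/dt = 0: 1.07(1 - 39.9/126) = 0.0343C*.
The bracket is 0.684, giving C* = 0.731/0.0343 = 21.3.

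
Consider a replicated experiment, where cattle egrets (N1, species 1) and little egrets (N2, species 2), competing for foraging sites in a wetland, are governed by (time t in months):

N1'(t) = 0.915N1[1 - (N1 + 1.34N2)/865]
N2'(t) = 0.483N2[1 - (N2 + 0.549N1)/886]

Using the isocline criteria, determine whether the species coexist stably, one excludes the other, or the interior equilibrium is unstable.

species 2 excludes species 1

Compare the nullcline intercepts: K1/α12 = 865/1.34 = 646 < K2 = 886; K2/α21 = 886/0.549 = 1610 > K1 = 865.
Since the inequalities point opposite ways, species 2 can invade but species 1 cannot.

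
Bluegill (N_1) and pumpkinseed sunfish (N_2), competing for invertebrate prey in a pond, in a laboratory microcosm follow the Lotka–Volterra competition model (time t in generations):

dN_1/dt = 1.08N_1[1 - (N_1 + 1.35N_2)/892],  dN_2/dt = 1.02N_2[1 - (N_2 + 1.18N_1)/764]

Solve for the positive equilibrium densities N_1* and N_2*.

N_1* ≈ 235, N_2* ≈ 487

Setting both brackets to zero gives the nullclines N_1 + 1.35N_2 = 892 and 1.18N_1 + N_2 = 764.
Substituting N_2 = 764 - 1.18N_1 into the first: N_1(1 - 1.35·1.18) = 892 - 1.35·764.
So N_1* = -139/-0.593 = 235, and then N_2* = 764 - 1.18·235 = 487.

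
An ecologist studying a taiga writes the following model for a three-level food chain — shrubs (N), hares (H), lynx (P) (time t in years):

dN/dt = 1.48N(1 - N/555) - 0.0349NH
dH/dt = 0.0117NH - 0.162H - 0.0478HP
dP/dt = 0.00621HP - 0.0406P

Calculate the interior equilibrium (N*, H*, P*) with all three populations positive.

From dP/dt = 0: 0.00621H* = 0.0406, so H* = 6.54.
From dN/dt = 0: 1.48(1 - N*/555) = 0.0349·6.54, giving N* = 555·(1 - 0.154) = 469.
From dH/dt = 0: 0.0117·469 - 0.162 = 0.0478P*, so P* = 5.33/0.0478 = 112.

N* ≈ 469, H* ≈ 6.54, P* ≈ 112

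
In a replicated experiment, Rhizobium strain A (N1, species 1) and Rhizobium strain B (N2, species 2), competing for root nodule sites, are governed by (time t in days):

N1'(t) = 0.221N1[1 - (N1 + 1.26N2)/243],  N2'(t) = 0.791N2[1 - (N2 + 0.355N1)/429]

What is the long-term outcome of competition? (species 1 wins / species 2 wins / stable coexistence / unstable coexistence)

Compare the nullcline intercepts: K1/α12 = 243/1.26 = 193 < K2 = 429; K2/α21 = 429/0.355 = 1210 > K1 = 243.
Since the inequalities point opposite ways, species 2 can invade but species 1 cannot.

species 2 excludes species 1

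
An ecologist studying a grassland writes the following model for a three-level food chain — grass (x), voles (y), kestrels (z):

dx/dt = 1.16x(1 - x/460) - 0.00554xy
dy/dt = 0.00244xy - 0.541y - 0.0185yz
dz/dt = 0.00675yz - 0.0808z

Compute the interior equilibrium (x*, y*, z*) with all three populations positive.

x* ≈ 434, y* ≈ 12, z* ≈ 28

From dz/dt = 0: 0.00675y* = 0.0808, so y* = 12.
From dx/dt = 0: 1.16(1 - x*/460) = 0.00554·12, giving x* = 460·(1 - 0.0572) = 434.
From dy/dt = 0: 0.00244·434 - 0.541 = 0.0185z*, so z* = 0.517/0.0185 = 28.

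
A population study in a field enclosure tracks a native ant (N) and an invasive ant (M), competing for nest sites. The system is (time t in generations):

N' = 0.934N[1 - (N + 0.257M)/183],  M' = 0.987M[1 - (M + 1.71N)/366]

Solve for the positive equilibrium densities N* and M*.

N* ≈ 159, M* ≈ 94.7

Setting both brackets to zero gives the nullclines N + 0.257M = 183 and 1.71N + M = 366.
Substituting M = 366 - 1.71N into the first: N(1 - 0.257·1.71) = 183 - 0.257·366.
So N* = 88.9/0.561 = 159, and then M* = 366 - 1.71·159 = 94.7.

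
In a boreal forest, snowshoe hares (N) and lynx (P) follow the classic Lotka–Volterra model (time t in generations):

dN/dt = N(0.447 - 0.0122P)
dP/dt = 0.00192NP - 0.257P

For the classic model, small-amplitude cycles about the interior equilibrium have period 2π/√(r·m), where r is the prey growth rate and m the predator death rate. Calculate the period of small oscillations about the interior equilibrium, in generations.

Here r = 0.447 and m = 0.257, so r·m = 0.115.
ω = √0.115 = 0.339 per generation, hence T = 2π/ω ≈ 18.5 generations.

T ≈ 18.5 generations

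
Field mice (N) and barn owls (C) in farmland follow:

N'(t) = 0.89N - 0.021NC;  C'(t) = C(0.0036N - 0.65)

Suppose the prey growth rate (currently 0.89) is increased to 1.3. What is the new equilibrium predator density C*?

At the interior fixed point, setting dN/dt = 0 with N > 0 fixes C* = (prey growth rate)/(NC coefficient) — independent of the other coefficients.
With the change, C* = 1.3/0.021 = 61.9; it rises from 42.4.

C* ≈ 61.9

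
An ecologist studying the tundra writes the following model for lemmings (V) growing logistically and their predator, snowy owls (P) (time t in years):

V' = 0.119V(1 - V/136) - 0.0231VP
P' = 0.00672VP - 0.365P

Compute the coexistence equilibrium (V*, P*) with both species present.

V* ≈ 54.3, P* ≈ 3.09

From dP/dt = 0 with P > 0: 0.00672V* = 0.365, so V* = 54.3.
Substitute into dV/dt = 0: 0.119(1 - 54.3/136) = 0.0231P*.
The bracket is 0.601, giving P* = 0.0715/0.0231 = 3.09.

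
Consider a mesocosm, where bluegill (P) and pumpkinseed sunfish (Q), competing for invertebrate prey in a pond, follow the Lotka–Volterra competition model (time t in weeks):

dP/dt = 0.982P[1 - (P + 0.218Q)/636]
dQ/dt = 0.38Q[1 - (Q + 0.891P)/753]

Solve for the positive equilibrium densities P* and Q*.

Setting both brackets to zero gives the nullclines P + 0.218Q = 636 and 0.891P + Q = 753.
Substituting Q = 753 - 0.891P into the first: P(1 - 0.218·0.891) = 636 - 0.218·753.
So P* = 472/0.806 = 586, and then Q* = 753 - 0.891·586 = 231.

P* ≈ 586, Q* ≈ 231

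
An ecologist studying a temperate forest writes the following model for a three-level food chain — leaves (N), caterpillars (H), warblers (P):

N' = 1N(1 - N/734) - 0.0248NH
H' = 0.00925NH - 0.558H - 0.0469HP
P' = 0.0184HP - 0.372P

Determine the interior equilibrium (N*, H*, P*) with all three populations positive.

From dP/dt = 0: 0.0184H* = 0.372, so H* = 20.2.
From dN/dt = 0: 1(1 - N*/734) = 0.0248·20.2, giving N* = 734·(1 - 0.501) = 366.
From dH/dt = 0: 0.00925·366 - 0.558 = 0.0469P*, so P* = 2.83/0.0469 = 60.3.

N* ≈ 366, H* ≈ 20.2, P* ≈ 60.3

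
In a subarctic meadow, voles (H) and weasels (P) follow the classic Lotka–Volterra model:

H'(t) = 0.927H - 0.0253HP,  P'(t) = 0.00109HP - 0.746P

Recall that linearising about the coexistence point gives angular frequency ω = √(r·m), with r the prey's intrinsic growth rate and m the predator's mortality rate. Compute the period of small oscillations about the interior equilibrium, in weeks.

T ≈ 7.56 weeks

Here r = 0.927 and m = 0.746, so r·m = 0.692.
ω = √0.692 = 0.832 per week, hence T = 2π/ω ≈ 7.56 weeks.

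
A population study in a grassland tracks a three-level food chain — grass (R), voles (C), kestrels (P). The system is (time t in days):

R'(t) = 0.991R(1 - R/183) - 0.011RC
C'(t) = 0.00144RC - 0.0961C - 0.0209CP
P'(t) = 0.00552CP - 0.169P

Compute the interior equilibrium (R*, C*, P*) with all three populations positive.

From dP/dt = 0: 0.00552C* = 0.169, so C* = 30.6.
From dR/dt = 0: 0.991(1 - R*/183) = 0.011·30.6, giving R* = 183·(1 - 0.34) = 121.
From dC/dt = 0: 0.00144·121 - 0.0961 = 0.0209P*, so P* = 0.0779/0.0209 = 3.73.

R* ≈ 121, C* ≈ 30.6, P* ≈ 3.73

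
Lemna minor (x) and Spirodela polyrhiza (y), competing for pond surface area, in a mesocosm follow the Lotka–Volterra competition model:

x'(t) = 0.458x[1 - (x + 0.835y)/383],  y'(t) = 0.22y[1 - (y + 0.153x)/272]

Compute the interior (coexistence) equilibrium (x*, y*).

Setting both brackets to zero gives the nullclines x + 0.835y = 383 and 0.153x + y = 272.
Substituting y = 272 - 0.153x into the first: x(1 - 0.835·0.153) = 383 - 0.835·272.
So x* = 156/0.872 = 179, and then y* = 272 - 0.153·179 = 245.

x* ≈ 179, y* ≈ 245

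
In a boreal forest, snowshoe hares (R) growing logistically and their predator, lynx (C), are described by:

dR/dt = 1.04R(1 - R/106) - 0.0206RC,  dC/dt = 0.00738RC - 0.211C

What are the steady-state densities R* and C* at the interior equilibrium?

R* ≈ 28.6, C* ≈ 36.9

From dC/dt = 0 with C > 0: 0.00738R* = 0.211, so R* = 28.6.
Substitute into dR/dt = 0: 1.04(1 - 28.6/106) = 0.0206C*.
The bracket is 0.73, giving C* = 0.759/0.0206 = 36.9.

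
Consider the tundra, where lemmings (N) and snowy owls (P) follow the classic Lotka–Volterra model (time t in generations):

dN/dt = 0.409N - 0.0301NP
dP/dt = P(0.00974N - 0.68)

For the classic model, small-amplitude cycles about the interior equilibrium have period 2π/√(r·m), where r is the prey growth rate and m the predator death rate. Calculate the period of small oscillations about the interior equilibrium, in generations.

Here r = 0.409 and m = 0.68, so r·m = 0.278.
ω = √0.278 = 0.527 per generation, hence T = 2π/ω ≈ 11.9 generations.

T ≈ 11.9 generations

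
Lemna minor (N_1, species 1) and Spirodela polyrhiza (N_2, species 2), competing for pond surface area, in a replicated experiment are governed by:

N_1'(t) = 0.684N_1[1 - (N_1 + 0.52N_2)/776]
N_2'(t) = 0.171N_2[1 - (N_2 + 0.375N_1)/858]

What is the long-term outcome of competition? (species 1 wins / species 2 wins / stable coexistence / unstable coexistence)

Compare the nullcline intercepts: K1/α12 = 776/0.52 = 1490 > K2 = 858; K2/α21 = 858/0.375 = 2290 > K1 = 776.
Since both inequalities hold, each species can invade when rare, so the interior equilibrium is stable.

stable coexistence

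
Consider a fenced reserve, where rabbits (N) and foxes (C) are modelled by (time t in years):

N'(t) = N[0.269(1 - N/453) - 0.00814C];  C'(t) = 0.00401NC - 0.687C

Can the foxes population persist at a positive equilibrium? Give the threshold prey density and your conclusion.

Threshold N = 171; K > 171, so yes, the predator persists.

The predator equation gives dC/dt > 0 only when N > 0.687/0.00401 = 171.
Without the predator, N → K = 453. Since 453 > 171, the predator can invade and persist.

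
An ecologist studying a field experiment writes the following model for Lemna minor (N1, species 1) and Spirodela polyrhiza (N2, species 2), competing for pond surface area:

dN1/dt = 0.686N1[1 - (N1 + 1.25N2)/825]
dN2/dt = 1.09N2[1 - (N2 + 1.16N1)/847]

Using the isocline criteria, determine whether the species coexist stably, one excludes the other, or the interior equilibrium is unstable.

unstable coexistence (outcome depends on initial conditions)

Compare the nullcline intercepts: K1/α12 = 825/1.25 = 660 < K2 = 847; K2/α21 = 847/1.16 = 730 < K1 = 825.
Since both are reversed, neither can invade when rare; the interior point is a saddle.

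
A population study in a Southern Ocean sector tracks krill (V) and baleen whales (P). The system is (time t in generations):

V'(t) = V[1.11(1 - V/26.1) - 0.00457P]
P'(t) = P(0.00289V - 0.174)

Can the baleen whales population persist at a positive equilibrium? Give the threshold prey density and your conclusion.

The predator equation gives dP/dt > 0 only when V > 0.174/0.00289 = 60.2.
Without the predator, V → K = 26.1. Since 26.1 < 60.2, the predator cannot invade.

Threshold V = 60.2; K < 60.2, so no, the predator goes extinct.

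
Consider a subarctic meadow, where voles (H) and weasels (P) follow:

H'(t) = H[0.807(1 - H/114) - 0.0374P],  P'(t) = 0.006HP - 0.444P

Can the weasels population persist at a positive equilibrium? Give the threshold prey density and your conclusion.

Threshold H = 74; K > 74, so yes, the predator persists.

The predator equation gives dP/dt > 0 only when H > 0.444/0.006 = 74.
Without the predator, H → K = 114. Since 114 > 74, the predator can invade and persist.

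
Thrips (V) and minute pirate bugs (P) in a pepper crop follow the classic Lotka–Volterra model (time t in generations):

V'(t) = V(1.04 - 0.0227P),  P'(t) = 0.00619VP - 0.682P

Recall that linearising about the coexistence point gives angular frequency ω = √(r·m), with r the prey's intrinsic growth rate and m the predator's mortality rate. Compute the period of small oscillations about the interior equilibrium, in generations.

T ≈ 7.46 generations

Here r = 1.04 and m = 0.682, so r·m = 0.709.
ω = √0.709 = 0.842 per generation, hence T = 2π/ω ≈ 7.46 generations.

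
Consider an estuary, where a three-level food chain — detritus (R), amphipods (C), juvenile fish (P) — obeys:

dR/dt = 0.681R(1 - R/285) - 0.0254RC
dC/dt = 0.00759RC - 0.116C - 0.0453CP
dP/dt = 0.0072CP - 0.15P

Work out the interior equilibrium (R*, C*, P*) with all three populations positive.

R* ≈ 63.5, C* ≈ 20.8, P* ≈ 8.09

From dP/dt = 0: 0.0072C* = 0.15, so C* = 20.8.
From dR/dt = 0: 0.681(1 - R*/285) = 0.0254·20.8, giving R* = 285·(1 - 0.777) = 63.5.
From dC/dt = 0: 0.00759·63.5 - 0.116 = 0.0453P*, so P* = 0.366/0.0453 = 8.09.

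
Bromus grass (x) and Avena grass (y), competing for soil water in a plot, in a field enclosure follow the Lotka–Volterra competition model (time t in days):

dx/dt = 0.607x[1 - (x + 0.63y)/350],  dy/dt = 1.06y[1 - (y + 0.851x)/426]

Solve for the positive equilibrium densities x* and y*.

Setting both brackets to zero gives the nullclines x + 0.63y = 350 and 0.851x + y = 426.
Substituting y = 426 - 0.851x into the first: x(1 - 0.63·0.851) = 350 - 0.63·426.
So x* = 81.6/0.464 = 176, and then y* = 426 - 0.851·176 = 276.

x* ≈ 176, y* ≈ 276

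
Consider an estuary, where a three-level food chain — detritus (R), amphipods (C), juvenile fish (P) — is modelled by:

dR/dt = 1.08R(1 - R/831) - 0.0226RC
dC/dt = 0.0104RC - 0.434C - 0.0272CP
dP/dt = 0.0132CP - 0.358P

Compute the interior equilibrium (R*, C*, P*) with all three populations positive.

R* ≈ 359, C* ≈ 27.1, P* ≈ 121

From dP/dt = 0: 0.0132C* = 0.358, so C* = 27.1.
From dR/dt = 0: 1.08(1 - R*/831) = 0.0226·27.1, giving R* = 831·(1 - 0.568) = 359.
From dC/dt = 0: 0.0104·359 - 0.434 = 0.0272P*, so P* = 3.3/0.0272 = 121.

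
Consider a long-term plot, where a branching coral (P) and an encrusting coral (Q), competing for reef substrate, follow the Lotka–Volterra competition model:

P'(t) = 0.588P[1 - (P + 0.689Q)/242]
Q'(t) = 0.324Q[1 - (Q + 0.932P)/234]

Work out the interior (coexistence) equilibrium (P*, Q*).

P* ≈ 226, Q* ≈ 23.6

Setting both brackets to zero gives the nullclines P + 0.689Q = 242 and 0.932P + Q = 234.
Substituting Q = 234 - 0.932P into the first: P(1 - 0.689·0.932) = 242 - 0.689·234.
So P* = 80.8/0.358 = 226, and then Q* = 234 - 0.932·226 = 23.6.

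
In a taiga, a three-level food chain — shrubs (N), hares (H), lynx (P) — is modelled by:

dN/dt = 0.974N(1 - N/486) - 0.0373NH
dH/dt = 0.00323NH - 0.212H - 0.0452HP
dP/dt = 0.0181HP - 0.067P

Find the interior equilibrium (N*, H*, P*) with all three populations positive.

N* ≈ 417, H* ≈ 3.7, P* ≈ 25.1

From dP/dt = 0: 0.0181H* = 0.067, so H* = 3.7.
From dN/dt = 0: 0.974(1 - N*/486) = 0.0373·3.7, giving N* = 486·(1 - 0.142) = 417.
From dH/dt = 0: 0.00323·417 - 0.212 = 0.0452P*, so P* = 1.14/0.0452 = 25.1.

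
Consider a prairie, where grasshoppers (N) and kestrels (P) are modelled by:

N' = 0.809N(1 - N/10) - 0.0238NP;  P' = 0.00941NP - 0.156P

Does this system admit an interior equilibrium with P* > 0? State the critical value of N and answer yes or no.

The predator equation gives dP/dt > 0 only when N > 0.156/0.00941 = 16.6.
Without the predator, N → K = 10. Since 10 < 16.6, the predator cannot invade.

Threshold N = 16.6; K < 16.6, so no, the predator goes extinct.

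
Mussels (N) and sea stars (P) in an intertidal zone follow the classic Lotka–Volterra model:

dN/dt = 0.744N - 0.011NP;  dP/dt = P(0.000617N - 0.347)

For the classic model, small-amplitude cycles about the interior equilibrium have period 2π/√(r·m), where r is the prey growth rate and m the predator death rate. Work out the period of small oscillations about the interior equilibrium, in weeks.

T ≈ 12.4 weeks

Here r = 0.744 and m = 0.347, so r·m = 0.258.
ω = √0.258 = 0.508 per week, hence T = 2π/ω ≈ 12.4 weeks.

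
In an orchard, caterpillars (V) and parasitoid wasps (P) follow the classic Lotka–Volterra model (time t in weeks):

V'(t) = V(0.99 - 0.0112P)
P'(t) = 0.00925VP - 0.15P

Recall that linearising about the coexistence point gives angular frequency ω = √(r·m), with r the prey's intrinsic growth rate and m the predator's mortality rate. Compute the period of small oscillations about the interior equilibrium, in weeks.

T ≈ 16.3 weeks

Here r = 0.99 and m = 0.15, so r·m = 0.148.
ω = √0.148 = 0.385 per week, hence T = 2π/ω ≈ 16.3 weeks.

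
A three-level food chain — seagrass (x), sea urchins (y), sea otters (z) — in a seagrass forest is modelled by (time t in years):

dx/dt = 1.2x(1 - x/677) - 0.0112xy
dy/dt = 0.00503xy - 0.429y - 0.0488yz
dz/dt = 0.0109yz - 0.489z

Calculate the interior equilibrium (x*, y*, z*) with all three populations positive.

From dz/dt = 0: 0.0109y* = 0.489, so y* = 44.9.
From dx/dt = 0: 1.2(1 - x*/677) = 0.0112·44.9, giving x* = 677·(1 - 0.419) = 394.
From dy/dt = 0: 0.00503·394 - 0.429 = 0.0488z*, so z* = 1.55/0.0488 = 31.8.

x* ≈ 394, y* ≈ 44.9, z* ≈ 31.8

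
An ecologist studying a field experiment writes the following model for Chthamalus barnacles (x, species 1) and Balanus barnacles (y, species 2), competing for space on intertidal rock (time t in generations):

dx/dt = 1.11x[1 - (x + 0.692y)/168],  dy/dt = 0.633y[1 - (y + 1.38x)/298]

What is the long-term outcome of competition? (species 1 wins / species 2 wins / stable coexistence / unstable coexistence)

Compare the nullcline intercepts: K1/α12 = 168/0.692 = 243 < K2 = 298; K2/α21 = 298/1.38 = 216 > K1 = 168.
Since the inequalities point opposite ways, species 2 can invade but species 1 cannot.

species 2 excludes species 1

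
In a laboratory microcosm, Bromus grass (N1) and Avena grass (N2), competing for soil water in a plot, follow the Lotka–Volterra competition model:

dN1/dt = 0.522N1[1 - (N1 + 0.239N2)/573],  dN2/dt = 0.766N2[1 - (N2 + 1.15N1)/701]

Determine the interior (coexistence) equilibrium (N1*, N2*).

N1* ≈ 559, N2* ≈ 58

Setting both brackets to zero gives the nullclines N1 + 0.239N2 = 573 and 1.15N1 + N2 = 701.
Substituting N2 = 701 - 1.15N1 into the first: N1(1 - 0.239·1.15) = 573 - 0.239·701.
So N1* = 405/0.725 = 559, and then N2* = 701 - 1.15·559 = 58.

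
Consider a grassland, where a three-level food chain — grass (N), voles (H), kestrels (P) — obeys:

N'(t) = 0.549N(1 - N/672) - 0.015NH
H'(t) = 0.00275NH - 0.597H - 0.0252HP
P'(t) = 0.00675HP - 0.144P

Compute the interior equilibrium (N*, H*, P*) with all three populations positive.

N* ≈ 280, H* ≈ 21.3, P* ≈ 6.9

From dP/dt = 0: 0.00675H* = 0.144, so H* = 21.3.
From dN/dt = 0: 0.549(1 - N*/672) = 0.015·21.3, giving N* = 672·(1 - 0.583) = 280.
From dH/dt = 0: 0.00275·280 - 0.597 = 0.0252P*, so P* = 0.174/0.0252 = 6.9.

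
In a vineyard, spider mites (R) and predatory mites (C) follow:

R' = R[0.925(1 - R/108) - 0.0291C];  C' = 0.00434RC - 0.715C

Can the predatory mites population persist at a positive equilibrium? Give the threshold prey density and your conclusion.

The predator equation gives dC/dt > 0 only when R > 0.715/0.00434 = 165.
Without the predator, R → K = 108. Since 108 < 165, the predator cannot invade.

Threshold R = 165; K < 165, so no, the predator goes extinct.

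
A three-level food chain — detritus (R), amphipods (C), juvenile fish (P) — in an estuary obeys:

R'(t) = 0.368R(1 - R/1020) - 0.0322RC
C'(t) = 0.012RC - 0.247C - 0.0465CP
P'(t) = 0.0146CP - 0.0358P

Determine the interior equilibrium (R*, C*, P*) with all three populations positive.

R* ≈ 801, C* ≈ 2.45, P* ≈ 201

From dP/dt = 0: 0.0146C* = 0.0358, so C* = 2.45.
From dR/dt = 0: 0.368(1 - R*/1020) = 0.0322·2.45, giving R* = 1020·(1 - 0.215) = 801.
From dC/dt = 0: 0.012·801 - 0.247 = 0.0465P*, so P* = 9.37/0.0465 = 201.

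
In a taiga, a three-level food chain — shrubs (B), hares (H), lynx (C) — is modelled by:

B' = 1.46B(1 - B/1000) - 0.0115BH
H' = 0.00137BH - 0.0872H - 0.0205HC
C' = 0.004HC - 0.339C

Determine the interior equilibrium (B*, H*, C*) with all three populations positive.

B* ≈ 332, H* ≈ 84.8, C* ≈ 18

From dC/dt = 0: 0.004H* = 0.339, so H* = 84.8.
From dB/dt = 0: 1.46(1 - B*/1000) = 0.0115·84.8, giving B* = 1000·(1 - 0.668) = 332.
From dH/dt = 0: 0.00137·332 - 0.0872 = 0.0205C*, so C* = 0.368/0.0205 = 18.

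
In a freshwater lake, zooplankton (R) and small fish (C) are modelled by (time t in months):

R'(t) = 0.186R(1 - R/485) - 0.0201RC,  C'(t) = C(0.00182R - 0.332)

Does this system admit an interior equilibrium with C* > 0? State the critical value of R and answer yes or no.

Threshold R = 182; K > 182, so yes, the predator persists.

The predator equation gives dC/dt > 0 only when R > 0.332/0.00182 = 182.
Without the predator, R → K = 485. Since 485 > 182, the predator can invade and persist.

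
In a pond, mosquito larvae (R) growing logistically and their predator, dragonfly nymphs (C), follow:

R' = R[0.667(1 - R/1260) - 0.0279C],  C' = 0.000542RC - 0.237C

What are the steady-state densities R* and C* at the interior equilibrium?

R* ≈ 437, C* ≈ 15.6

From dC/dt = 0 with C > 0: 0.000542R* = 0.237, so R* = 437.
Substitute into dR/dt = 0: 0.667(1 - 437/1260) = 0.0279C*.
The bracket is 0.653, giving C* = 0.436/0.0279 = 15.6.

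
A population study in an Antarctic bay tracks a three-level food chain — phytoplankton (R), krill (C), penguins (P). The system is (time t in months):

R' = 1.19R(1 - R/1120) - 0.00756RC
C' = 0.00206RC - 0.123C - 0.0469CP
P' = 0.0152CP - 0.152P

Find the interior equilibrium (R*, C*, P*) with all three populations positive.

From dP/dt = 0: 0.0152C* = 0.152, so C* = 10.
From dR/dt = 0: 1.19(1 - R*/1120) = 0.00756·10, giving R* = 1120·(1 - 0.0635) = 1050.
From dC/dt = 0: 0.00206·1050 - 0.123 = 0.0469P*, so P* = 2.04/0.0469 = 43.4.

R* ≈ 1050, C* ≈ 10, P* ≈ 43.4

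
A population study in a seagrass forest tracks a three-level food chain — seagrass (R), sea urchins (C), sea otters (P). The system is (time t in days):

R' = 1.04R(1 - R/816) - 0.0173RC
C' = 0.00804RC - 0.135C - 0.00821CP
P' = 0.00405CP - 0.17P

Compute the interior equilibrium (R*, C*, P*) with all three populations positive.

R* ≈ 246, C* ≈ 42, P* ≈ 225

From dP/dt = 0: 0.00405C* = 0.17, so C* = 42.
From dR/dt = 0: 1.04(1 - R*/816) = 0.0173·42, giving R* = 816·(1 - 0.698) = 246.
From dC/dt = 0: 0.00804·246 - 0.135 = 0.00821P*, so P* = 1.84/0.00821 = 225.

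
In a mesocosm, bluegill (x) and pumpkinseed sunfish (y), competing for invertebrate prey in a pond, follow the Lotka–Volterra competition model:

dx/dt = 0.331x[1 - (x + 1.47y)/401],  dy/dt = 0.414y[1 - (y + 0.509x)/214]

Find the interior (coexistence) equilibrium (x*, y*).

x* ≈ 343, y* ≈ 39.3

Setting both brackets to zero gives the nullclines x + 1.47y = 401 and 0.509x + y = 214.
Substituting y = 214 - 0.509x into the first: x(1 - 1.47·0.509) = 401 - 1.47·214.
So x* = 86.4/0.252 = 343, and then y* = 214 - 0.509·343 = 39.3.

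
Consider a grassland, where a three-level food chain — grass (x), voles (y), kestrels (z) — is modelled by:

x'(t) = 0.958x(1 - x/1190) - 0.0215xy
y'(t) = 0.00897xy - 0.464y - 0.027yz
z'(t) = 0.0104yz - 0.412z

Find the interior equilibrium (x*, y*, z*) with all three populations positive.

x* ≈ 132, y* ≈ 39.6, z* ≈ 26.7

From dz/dt = 0: 0.0104y* = 0.412, so y* = 39.6.
From dx/dt = 0: 0.958(1 - x*/1190) = 0.0215·39.6, giving x* = 1190·(1 - 0.889) = 132.
From dy/dt = 0: 0.00897·132 - 0.464 = 0.027z*, so z* = 0.72/0.027 = 26.7.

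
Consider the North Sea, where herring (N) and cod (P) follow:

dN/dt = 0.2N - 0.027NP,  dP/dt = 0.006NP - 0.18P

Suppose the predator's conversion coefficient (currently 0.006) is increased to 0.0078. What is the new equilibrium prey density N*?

N* ≈ 23.1

At the interior fixed point, setting dP/dt = 0 with P > 0 fixes N* = (predator death rate)/(NP coefficient) — independent of the other coefficients.
With the change, N* = 0.18/0.0078 = 23.1; it falls from 30.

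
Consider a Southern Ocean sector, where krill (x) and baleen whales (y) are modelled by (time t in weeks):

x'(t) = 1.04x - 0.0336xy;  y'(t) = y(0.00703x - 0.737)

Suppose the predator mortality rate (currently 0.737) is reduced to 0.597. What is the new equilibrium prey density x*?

x* ≈ 84.9

At the interior fixed point, setting dy/dt = 0 with y > 0 fixes x* = (predator death rate)/(xy coefficient) — independent of the other coefficients.
With the change, x* = 0.597/0.00703 = 84.9; it falls from 105.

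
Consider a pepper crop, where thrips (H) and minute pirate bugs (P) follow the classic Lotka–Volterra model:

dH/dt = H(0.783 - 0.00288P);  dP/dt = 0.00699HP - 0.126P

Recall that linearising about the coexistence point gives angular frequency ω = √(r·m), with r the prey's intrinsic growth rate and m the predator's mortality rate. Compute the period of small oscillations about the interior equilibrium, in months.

Here r = 0.783 and m = 0.126, so r·m = 0.0987.
ω = √0.0987 = 0.314 per month, hence T = 2π/ω ≈ 20 months.

T ≈ 20 months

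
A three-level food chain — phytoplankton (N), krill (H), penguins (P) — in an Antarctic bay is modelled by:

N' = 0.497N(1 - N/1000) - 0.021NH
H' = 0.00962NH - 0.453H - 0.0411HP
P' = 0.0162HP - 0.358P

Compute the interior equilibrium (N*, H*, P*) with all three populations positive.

N* ≈ 66.2, H* ≈ 22.1, P* ≈ 4.48

From dP/dt = 0: 0.0162H* = 0.358, so H* = 22.1.
From dN/dt = 0: 0.497(1 - N*/1000) = 0.021·22.1, giving N* = 1000·(1 - 0.934) = 66.2.
From dH/dt = 0: 0.00962·66.2 - 0.453 = 0.0411P*, so P* = 0.184/0.0411 = 4.48.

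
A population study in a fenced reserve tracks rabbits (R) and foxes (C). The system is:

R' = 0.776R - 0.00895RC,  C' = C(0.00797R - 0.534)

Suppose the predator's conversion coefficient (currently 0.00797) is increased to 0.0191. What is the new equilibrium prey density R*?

At the interior fixed point, setting dC/dt = 0 with C > 0 fixes R* = (predator death rate)/(RC coefficient) — independent of the other coefficients.
With the change, R* = 0.534/0.0191 = 28; it falls from 67.

R* ≈ 28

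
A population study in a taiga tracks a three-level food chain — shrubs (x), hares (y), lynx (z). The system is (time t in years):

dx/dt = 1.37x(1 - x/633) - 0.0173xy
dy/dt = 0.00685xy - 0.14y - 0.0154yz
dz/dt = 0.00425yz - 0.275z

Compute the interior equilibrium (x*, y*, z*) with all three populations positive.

x* ≈ 116, y* ≈ 64.7, z* ≈ 42.4

From dz/dt = 0: 0.00425y* = 0.275, so y* = 64.7.
From dx/dt = 0: 1.37(1 - x*/633) = 0.0173·64.7, giving x* = 633·(1 - 0.817) = 116.
From dy/dt = 0: 0.00685·116 - 0.14 = 0.0154z*, so z* = 0.653/0.0154 = 42.4.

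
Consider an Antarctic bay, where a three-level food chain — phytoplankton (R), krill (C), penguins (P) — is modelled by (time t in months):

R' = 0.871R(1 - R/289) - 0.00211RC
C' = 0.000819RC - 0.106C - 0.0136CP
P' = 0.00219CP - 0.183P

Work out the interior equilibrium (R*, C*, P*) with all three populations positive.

From dP/dt = 0: 0.00219C* = 0.183, so C* = 83.6.
From dR/dt = 0: 0.871(1 - R*/289) = 0.00211·83.6, giving R* = 289·(1 - 0.202) = 230.
From dC/dt = 0: 0.000819·230 - 0.106 = 0.0136P*, so P* = 0.0828/0.0136 = 6.09.

R* ≈ 230, C* ≈ 83.6, P* ≈ 6.09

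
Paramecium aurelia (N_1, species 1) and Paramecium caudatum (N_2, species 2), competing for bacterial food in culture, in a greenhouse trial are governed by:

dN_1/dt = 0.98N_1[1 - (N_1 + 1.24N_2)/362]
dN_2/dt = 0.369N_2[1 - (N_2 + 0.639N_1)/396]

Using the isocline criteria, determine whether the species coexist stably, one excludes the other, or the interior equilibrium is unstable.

species 2 excludes species 1

Compare the nullcline intercepts: K1/α12 = 362/1.24 = 292 < K2 = 396; K2/α21 = 396/0.639 = 620 > K1 = 362.
Since the inequalities point opposite ways, species 2 can invade but species 1 cannot.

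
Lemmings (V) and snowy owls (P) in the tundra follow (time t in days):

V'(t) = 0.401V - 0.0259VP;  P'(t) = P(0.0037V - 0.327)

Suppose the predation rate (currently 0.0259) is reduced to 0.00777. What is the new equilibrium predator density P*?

At the interior fixed point, setting dV/dt = 0 with V > 0 fixes P* = (prey growth rate)/(VP coefficient) — independent of the other coefficients.
With the change, P* = 0.401/0.00777 = 51.6; it rises from 15.5.

P* ≈ 51.6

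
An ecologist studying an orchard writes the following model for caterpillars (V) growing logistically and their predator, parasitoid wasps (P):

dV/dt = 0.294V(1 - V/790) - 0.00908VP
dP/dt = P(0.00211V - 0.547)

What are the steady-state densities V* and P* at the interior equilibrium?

From dP/dt = 0 with P > 0: 0.00211V* = 0.547, so V* = 259.
Substitute into dV/dt = 0: 0.294(1 - 259/790) = 0.00908P*.
The bracket is 0.672, giving P* = 0.198/0.00908 = 21.8.

V* ≈ 259, P* ≈ 21.8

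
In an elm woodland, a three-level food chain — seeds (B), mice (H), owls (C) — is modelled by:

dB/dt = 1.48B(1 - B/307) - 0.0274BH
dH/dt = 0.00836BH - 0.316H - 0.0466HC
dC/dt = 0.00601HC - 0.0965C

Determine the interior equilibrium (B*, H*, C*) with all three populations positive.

B* ≈ 216, H* ≈ 16.1, C* ≈ 31.9

From dC/dt = 0: 0.00601H* = 0.0965, so H* = 16.1.
From dB/dt = 0: 1.48(1 - B*/307) = 0.0274·16.1, giving B* = 307·(1 - 0.297) = 216.
From dH/dt = 0: 0.00836·216 - 0.316 = 0.0466C*, so C* = 1.49/0.0466 = 31.9.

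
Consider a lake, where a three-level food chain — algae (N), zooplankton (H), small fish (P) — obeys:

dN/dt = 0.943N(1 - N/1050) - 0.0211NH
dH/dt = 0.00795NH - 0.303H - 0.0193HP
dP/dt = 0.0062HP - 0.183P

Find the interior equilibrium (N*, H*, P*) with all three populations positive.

From dP/dt = 0: 0.0062H* = 0.183, so H* = 29.5.
From dN/dt = 0: 0.943(1 - N*/1050) = 0.0211·29.5, giving N* = 1050·(1 - 0.66) = 357.
From dH/dt = 0: 0.00795·357 - 0.303 = 0.0193P*, so P* = 2.53/0.0193 = 131.

N* ≈ 357, H* ≈ 29.5, P* ≈ 131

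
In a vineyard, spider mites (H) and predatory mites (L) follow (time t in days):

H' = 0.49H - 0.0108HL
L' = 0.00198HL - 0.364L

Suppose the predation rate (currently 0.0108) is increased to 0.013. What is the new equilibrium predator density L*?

At the interior fixed point, setting dH/dt = 0 with H > 0 fixes L* = (prey growth rate)/(HL coefficient) — independent of the other coefficients.
With the change, L* = 0.49/0.013 = 37.7; it falls from 45.4.

L* ≈ 37.7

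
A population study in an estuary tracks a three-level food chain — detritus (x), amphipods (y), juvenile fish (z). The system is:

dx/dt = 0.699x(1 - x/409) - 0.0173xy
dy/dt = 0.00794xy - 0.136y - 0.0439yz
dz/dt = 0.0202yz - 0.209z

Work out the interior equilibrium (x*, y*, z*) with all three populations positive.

From dz/dt = 0: 0.0202y* = 0.209, so y* = 10.3.
From dx/dt = 0: 0.699(1 - x*/409) = 0.0173·10.3, giving x* = 409·(1 - 0.256) = 304.
From dy/dt = 0: 0.00794·304 - 0.136 = 0.0439z*, so z* = 2.28/0.0439 = 51.9.

x* ≈ 304, y* ≈ 10.3, z* ≈ 51.9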